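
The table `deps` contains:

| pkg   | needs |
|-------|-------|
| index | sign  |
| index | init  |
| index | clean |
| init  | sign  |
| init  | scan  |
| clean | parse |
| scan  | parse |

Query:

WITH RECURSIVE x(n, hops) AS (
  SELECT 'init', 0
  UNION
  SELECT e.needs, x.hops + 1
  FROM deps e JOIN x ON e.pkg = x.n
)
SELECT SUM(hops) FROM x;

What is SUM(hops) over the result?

Base: (init, hops=0).
Iteration 1: edges from {init} -> (scan, hops=1), (sign, hops=1).
Iteration 2: edges from {scan,sign} -> (parse, hops=2).
Iteration 3: no outgoing edges from {parse}; recursion stops.
SUM(hops) = 0 + 1 + 1 + 2 = 4.

4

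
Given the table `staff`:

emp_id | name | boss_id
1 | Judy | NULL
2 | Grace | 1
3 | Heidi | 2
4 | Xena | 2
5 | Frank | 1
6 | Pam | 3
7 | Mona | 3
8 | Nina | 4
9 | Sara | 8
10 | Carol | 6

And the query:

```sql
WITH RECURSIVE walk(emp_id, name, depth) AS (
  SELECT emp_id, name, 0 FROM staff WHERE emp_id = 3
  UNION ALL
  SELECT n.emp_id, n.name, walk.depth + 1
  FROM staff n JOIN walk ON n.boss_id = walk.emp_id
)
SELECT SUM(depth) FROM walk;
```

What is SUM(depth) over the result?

4

Base: emp_id=3 (Heidi) at depth 0.
Iteration 1: rows with boss_id in {3} -> Pam (id 6, depth 1), Mona (id 7, depth 1).
Iteration 2: rows with boss_id in {6,7} -> Carol (id 10, depth 2).
Iteration 3: no rows with boss_id in {10}; recursion stops.
SUM(depth) = 0 + 1 + 1 + 2 = 4.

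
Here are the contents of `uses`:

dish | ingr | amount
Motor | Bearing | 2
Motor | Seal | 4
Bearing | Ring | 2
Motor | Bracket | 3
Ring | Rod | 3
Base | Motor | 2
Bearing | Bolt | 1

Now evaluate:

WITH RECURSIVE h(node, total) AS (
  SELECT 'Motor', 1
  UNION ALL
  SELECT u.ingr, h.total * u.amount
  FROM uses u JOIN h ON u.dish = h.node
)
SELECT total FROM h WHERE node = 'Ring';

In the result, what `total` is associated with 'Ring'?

4

Base: (Motor, total=1).
Iteration 1: components of {Motor} -> Bearing = 1*2 = 2, Bracket = 1*3 = 3, Seal = 1*4 = 4.
Iteration 2: components of {Bearing,Bracket,Seal} -> Bolt = 2*1 = 2, Ring = 2*2 = 4.
Iteration 3: components of {Bolt,Ring} -> Rod = 4*3 = 12.
Iteration 4: no further components; recursion stops.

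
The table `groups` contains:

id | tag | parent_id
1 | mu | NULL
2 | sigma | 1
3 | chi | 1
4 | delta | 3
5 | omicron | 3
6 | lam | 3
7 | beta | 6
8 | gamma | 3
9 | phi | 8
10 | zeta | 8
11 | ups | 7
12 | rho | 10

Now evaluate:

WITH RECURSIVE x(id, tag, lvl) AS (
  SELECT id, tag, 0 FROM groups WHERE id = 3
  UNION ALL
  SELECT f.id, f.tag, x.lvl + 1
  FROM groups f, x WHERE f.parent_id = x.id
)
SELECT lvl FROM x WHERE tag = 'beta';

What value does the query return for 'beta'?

Base: id=3 (chi) at lvl 0.
Iteration 1: rows with parent_id in {3} -> delta (id 4, lvl 1), omicron (id 5, lvl 1), lam (id 6, lvl 1), gamma (id 8, lvl 1).
Iteration 2: rows with parent_id in {4,5,6,8} -> beta (id 7, lvl 2), phi (id 9, lvl 2), zeta (id 10, lvl 2).
Iteration 3: rows with parent_id in {7,9,10} -> ups (id 11, lvl 3), rho (id 12, lvl 3).
Iteration 4: no rows with parent_id in {11,12}; recursion stops.

2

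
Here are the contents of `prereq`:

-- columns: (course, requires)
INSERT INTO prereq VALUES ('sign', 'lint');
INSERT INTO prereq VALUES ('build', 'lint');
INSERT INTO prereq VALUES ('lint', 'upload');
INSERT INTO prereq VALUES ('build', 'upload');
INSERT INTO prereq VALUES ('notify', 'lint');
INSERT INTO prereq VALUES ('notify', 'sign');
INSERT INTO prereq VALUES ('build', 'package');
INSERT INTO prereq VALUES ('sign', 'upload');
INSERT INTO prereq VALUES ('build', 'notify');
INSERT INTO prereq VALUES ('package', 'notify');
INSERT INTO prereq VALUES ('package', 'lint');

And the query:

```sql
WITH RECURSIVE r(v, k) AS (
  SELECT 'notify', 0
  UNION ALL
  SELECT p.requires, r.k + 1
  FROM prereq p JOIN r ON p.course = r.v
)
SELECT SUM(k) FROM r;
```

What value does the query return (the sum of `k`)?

Base: (notify, k=0).
Iteration 1: edges from {notify} -> (lint, k=1), (sign, k=1).
Iteration 2: edges from {lint,sign} -> (lint, k=2), (upload, k=2) x2. [UNION ALL keeps all 3 new rows, including repeats]
Iteration 3: edges from {lint,upload} -> (upload, k=3).
Iteration 4: no outgoing edges from {upload}; recursion stops.
SUM(k) = 0 + 1 + 1 + 2 + 2 + 2 + 3 = 11.

11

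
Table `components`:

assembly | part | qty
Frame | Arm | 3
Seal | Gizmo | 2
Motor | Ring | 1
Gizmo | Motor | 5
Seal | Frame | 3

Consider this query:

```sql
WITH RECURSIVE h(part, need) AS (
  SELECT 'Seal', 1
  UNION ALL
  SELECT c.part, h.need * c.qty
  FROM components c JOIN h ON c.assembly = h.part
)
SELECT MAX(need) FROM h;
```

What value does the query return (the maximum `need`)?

10

Base: (Seal, need=1).
Iteration 1: components of {Seal} -> Frame = 1*3 = 3, Gizmo = 1*2 = 2.
Iteration 2: components of {Frame,Gizmo} -> Arm = 3*3 = 9, Motor = 2*5 = 10.
Iteration 3: components of {Arm,Motor} -> Ring = 10*1 = 10.
Iteration 4: no further components; recursion stops.
need values: 1, 2, 3, 10, 9, 10; the maximum is 10.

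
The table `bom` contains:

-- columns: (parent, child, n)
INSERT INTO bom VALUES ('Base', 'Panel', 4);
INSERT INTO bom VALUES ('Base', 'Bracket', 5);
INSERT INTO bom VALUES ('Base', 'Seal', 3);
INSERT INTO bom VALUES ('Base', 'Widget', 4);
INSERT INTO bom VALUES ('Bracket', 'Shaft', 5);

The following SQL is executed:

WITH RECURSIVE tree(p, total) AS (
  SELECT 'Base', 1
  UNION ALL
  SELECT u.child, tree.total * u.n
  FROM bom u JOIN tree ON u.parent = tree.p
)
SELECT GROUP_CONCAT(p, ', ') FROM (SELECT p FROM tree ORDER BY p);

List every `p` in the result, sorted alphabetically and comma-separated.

Base, Bracket, Panel, Seal, Shaft, Widget

Base: (Base, total=1).
Iteration 1: components of {Base} -> Bracket = 1*5 = 5, Panel = 1*4 = 4, Seal = 1*3 = 3, Widget = 1*4 = 4.
Iteration 2: components of {Bracket,Panel,Seal,Widget} -> Shaft = 5*5 = 25.
Iteration 3: no further components; recursion stops.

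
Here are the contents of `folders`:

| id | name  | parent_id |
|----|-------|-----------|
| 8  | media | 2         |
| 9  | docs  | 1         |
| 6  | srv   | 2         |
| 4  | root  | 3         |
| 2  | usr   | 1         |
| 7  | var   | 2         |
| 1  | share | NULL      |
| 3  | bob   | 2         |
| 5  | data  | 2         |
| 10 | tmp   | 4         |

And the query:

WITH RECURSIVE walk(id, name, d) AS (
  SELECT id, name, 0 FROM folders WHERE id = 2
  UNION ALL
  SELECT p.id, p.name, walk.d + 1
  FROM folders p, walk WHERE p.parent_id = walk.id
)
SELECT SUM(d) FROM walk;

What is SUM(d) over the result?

Base: id=2 (usr) at d 0.
Iteration 1: rows with parent_id in {2} -> bob (id 3, d 1), data (id 5, d 1), srv (id 6, d 1), var (id 7, d 1), media (id 8, d 1).
Iteration 2: rows with parent_id in {3,5,6,7,8} -> root (id 4, d 2).
Iteration 3: rows with parent_id in {4} -> tmp (id 10, d 3).
Iteration 4: no rows with parent_id in {10}; recursion stops.
SUM(d) = 0 + 1 + 1 + 1 + 1 + 1 + 2 + 3 = 10.

10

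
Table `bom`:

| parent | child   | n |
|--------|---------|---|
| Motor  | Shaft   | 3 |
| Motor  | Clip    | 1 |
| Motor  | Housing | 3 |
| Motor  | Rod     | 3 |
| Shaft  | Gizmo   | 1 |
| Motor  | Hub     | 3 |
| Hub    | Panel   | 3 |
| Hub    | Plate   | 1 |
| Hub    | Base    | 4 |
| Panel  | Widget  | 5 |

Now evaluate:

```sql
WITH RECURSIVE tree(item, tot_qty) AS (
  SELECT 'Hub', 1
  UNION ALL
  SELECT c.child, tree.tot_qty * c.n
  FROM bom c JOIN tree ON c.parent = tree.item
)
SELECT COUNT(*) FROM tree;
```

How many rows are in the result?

Base: (Hub, tot_qty=1).
Iteration 1: components of {Hub} -> Base = 1*4 = 4, Panel = 1*3 = 3, Plate = 1*1 = 1.
Iteration 2: components of {Base,Panel,Plate} -> Widget = 3*5 = 15.
Iteration 3: no further components; recursion stops.
Total rows emitted: 5.

5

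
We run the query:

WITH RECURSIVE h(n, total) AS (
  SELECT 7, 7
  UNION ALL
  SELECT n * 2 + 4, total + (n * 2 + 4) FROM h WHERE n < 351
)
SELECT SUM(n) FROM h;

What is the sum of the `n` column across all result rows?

1369

Base: n=7, total=7.
Iteration 1: 7 < 351 holds -> n = 7 * 2 + 4 = 18, total = 7 + 18 = 25.
Iteration 2: 18 < 351 holds -> n = 18 * 2 + 4 = 40, total = 25 + 40 = 65.
Iteration 3: 40 < 351 holds -> n = 40 * 2 + 4 = 84, total = 65 + 84 = 149.
Iteration 4: 84 < 351 holds -> n = 84 * 2 + 4 = 172, total = 149 + 172 = 321.
Iteration 5: 172 < 351 holds -> n = 172 * 2 + 4 = 348, total = 321 + 348 = 669.
Iteration 6: 348 < 351 holds -> n = 348 * 2 + 4 = 700, total = 669 + 700 = 1369.
Iteration 7: 700 < 351 fails; recursion stops.
SUM(n) = 7 + 18 + 40 + 84 + 172 + 348 + 700 = 1369.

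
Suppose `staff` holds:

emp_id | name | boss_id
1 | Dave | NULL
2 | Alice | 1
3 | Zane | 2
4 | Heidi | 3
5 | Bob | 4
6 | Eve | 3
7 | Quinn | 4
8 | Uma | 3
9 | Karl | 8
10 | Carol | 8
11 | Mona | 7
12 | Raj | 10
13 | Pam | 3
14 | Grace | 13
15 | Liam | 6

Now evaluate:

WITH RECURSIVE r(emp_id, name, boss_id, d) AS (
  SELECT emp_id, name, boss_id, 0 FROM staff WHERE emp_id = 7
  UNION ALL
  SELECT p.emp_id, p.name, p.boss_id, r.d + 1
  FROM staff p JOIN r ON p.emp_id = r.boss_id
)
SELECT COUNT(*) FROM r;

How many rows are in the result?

5

Base: emp_id=7 (Quinn), boss_id=4, d 0.
Iteration 1: join on emp_id=4 -> Heidi (id 4, boss_id=3, d 1).
Iteration 2: join on emp_id=3 -> Zane (id 3, boss_id=2, d 2).
Iteration 3: join on emp_id=2 -> Alice (id 2, boss_id=1, d 3).
Iteration 4: join on emp_id=1 -> Dave (id 1, boss_id=NULL, d 4).
Iteration 5: boss_id is NULL; no match; recursion stops.
Total rows emitted: 5.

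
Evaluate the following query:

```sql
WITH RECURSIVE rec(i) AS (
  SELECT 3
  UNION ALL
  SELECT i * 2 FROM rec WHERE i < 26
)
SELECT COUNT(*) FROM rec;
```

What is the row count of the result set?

5

Base: i=3.
Iteration 1: 3 < 26 holds -> i = 3 * 2 = 6.
Iteration 2: 6 < 26 holds -> i = 6 * 2 = 12.
Iteration 3: 12 < 26 holds -> i = 12 * 2 = 24.
Iteration 4: 24 < 26 holds -> i = 24 * 2 = 48.
Iteration 5: 48 < 26 fails; recursion stops.
Total rows emitted: 5.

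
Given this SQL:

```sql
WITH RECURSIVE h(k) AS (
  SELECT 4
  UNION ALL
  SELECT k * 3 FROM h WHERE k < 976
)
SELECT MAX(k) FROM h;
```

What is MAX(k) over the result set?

Base: k=4.
Iteration 1: 4 < 976 holds -> k = 4 * 3 = 12.
Iteration 2: 12 < 976 holds -> k = 12 * 3 = 36.
Iteration 3: 36 < 976 holds -> k = 36 * 3 = 108.
Iteration 4: 108 < 976 holds -> k = 108 * 3 = 324.
Iteration 5: 324 < 976 holds -> k = 324 * 3 = 972.
Iteration 6: 972 < 976 holds -> k = 972 * 3 = 2916.
Iteration 7: 2916 < 976 fails; recursion stops.
k values: 4, 12, 36, 108, 324, 972, 2916; the maximum is 2916.

2916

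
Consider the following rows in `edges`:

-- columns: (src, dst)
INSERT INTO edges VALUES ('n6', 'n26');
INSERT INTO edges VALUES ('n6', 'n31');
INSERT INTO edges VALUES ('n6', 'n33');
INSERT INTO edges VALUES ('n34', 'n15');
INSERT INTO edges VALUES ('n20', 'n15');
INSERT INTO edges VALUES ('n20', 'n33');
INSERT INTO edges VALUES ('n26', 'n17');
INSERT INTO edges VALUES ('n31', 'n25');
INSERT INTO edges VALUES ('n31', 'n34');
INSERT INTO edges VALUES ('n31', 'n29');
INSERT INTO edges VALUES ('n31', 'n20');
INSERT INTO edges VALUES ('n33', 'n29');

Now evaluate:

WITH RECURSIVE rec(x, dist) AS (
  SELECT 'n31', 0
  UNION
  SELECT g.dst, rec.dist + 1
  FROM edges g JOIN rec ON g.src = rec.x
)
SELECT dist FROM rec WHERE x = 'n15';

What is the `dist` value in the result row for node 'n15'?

Base: (n31, dist=0).
Iteration 1: edges from {n31} -> (n20, dist=1), (n25, dist=1), (n29, dist=1), (n34, dist=1).
Iteration 2: edges from {n20,n25,n29,n34} -> (n15, dist=2), (n33, dist=2). [UNION drops 1 duplicate row(s)]
Iteration 3: edges from {n15,n33} -> (n29, dist=3).
Iteration 4: no outgoing edges from {n29}; recursion stops.

2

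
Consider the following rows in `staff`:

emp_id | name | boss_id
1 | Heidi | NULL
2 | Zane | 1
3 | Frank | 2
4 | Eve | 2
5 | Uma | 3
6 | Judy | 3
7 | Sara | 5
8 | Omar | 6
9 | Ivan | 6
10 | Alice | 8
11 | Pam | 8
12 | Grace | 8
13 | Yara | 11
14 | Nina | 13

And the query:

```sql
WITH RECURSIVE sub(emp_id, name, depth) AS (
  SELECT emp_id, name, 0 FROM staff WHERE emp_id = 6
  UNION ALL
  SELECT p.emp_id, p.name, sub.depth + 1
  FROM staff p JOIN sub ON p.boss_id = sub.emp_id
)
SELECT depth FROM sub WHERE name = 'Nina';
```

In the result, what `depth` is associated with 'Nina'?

Base: emp_id=6 (Judy) at depth 0.
Iteration 1: rows with boss_id in {6} -> Omar (id 8, depth 1), Ivan (id 9, depth 1).
Iteration 2: rows with boss_id in {8,9} -> Alice (id 10, depth 2), Pam (id 11, depth 2), Grace (id 12, depth 2).
Iteration 3: rows with boss_id in {10,11,12} -> Yara (id 13, depth 3).
Iteration 4: rows with boss_id in {13} -> Nina (id 14, depth 4).
Iteration 5: no rows with boss_id in {14}; recursion stops.

4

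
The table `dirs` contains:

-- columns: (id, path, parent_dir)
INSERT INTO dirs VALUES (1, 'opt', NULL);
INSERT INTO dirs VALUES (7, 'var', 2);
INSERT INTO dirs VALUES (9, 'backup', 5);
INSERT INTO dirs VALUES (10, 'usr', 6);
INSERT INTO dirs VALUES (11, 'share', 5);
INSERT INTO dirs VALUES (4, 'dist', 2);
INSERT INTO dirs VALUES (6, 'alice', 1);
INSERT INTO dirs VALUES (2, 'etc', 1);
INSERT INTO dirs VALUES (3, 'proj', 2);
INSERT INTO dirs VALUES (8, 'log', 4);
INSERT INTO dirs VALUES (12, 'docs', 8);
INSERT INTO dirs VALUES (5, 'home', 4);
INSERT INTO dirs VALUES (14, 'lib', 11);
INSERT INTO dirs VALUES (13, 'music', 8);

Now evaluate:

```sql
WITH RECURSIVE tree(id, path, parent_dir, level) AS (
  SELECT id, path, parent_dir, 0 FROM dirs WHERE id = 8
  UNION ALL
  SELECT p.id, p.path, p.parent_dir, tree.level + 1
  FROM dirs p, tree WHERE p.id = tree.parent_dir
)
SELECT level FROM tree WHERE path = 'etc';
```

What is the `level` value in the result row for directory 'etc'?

2

Base: id=8 (log), parent_dir=4, level 0.
Iteration 1: join on id=4 -> dist (id 4, parent_dir=2, level 1).
Iteration 2: join on id=2 -> etc (id 2, parent_dir=1, level 2).
Iteration 3: join on id=1 -> opt (id 1, parent_dir=NULL, level 3).
Iteration 4: parent_dir is NULL; no match; recursion stops.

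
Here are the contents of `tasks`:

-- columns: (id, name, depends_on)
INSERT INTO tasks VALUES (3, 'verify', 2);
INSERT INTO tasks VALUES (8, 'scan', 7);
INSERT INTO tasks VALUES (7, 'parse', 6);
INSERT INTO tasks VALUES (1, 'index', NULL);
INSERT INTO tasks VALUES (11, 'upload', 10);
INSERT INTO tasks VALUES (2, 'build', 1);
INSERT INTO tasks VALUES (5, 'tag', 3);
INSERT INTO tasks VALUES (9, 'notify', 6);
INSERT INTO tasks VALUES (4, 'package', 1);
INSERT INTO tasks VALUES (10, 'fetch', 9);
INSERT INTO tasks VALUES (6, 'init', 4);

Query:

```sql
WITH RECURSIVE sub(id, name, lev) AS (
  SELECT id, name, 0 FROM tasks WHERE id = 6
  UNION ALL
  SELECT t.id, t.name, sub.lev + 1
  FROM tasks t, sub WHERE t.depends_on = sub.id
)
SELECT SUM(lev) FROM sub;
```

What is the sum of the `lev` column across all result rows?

Base: id=6 (init) at lev 0.
Iteration 1: rows with depends_on in {6} -> parse (id 7, lev 1), notify (id 9, lev 1).
Iteration 2: rows with depends_on in {7,9} -> scan (id 8, lev 2), fetch (id 10, lev 2).
Iteration 3: rows with depends_on in {8,10} -> upload (id 11, lev 3).
Iteration 4: no rows with depends_on in {11}; recursion stops.
SUM(lev) = 0 + 1 + 1 + 2 + 2 + 3 = 9.

9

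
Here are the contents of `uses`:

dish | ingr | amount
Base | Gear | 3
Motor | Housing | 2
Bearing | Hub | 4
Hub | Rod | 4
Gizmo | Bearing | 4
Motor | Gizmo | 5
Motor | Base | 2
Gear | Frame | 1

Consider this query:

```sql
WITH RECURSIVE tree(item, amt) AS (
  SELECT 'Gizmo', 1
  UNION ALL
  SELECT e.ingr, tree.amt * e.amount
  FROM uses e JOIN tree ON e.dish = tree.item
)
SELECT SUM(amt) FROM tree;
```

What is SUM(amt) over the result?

Base: (Gizmo, amt=1).
Iteration 1: components of {Gizmo} -> Bearing = 1*4 = 4.
Iteration 2: components of {Bearing} -> Hub = 4*4 = 16.
Iteration 3: components of {Hub} -> Rod = 16*4 = 64.
Iteration 4: no further components; recursion stops.
SUM(amt) = 1 + 4 + 16 + 64 = 85.

85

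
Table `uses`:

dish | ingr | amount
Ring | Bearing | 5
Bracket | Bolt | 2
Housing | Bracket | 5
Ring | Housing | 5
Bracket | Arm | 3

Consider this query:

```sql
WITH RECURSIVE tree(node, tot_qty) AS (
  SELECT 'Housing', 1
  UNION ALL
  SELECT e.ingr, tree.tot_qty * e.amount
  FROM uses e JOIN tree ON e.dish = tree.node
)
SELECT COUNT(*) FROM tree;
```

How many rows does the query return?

Base: (Housing, tot_qty=1).
Iteration 1: components of {Housing} -> Bracket = 1*5 = 5.
Iteration 2: components of {Bracket} -> Arm = 5*3 = 15, Bolt = 5*2 = 10.
Iteration 3: no further components; recursion stops.
Total rows emitted: 4.

4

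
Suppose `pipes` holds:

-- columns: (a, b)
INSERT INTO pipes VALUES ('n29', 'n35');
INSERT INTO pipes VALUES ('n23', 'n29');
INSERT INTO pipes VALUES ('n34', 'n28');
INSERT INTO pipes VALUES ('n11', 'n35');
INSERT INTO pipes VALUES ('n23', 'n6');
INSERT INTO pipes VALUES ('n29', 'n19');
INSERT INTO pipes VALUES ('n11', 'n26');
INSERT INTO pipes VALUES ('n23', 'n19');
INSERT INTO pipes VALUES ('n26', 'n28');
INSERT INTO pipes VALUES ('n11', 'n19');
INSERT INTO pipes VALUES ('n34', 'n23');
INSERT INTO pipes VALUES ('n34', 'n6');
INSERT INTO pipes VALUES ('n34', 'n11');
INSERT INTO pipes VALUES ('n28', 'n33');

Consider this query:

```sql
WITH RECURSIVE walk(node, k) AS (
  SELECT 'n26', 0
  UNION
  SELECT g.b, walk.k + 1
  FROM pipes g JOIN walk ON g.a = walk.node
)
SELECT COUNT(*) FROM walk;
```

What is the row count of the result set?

3

Base: (n26, k=0).
Iteration 1: edges from {n26} -> (n28, k=1).
Iteration 2: edges from {n28} -> (n33, k=2).
Iteration 3: no outgoing edges from {n33}; recursion stops.
Total rows emitted: 3.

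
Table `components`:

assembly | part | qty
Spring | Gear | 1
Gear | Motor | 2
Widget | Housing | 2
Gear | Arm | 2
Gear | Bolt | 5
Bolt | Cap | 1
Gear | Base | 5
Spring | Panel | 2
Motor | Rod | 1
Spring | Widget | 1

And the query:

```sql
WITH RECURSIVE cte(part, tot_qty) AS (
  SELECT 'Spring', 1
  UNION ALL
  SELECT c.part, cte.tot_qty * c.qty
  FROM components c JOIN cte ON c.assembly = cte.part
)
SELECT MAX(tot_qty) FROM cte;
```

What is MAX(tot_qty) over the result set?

5

Base: (Spring, tot_qty=1).
Iteration 1: components of {Spring} -> Gear = 1*1 = 1, Panel = 1*2 = 2, Widget = 1*1 = 1.
Iteration 2: components of {Gear,Panel,Widget} -> Arm = 1*2 = 2, Base = 1*5 = 5, Bolt = 1*5 = 5, Housing = 1*2 = 2, Motor = 1*2 = 2.
Iteration 3: components of {Arm,Base,Bolt,Housing,Motor} -> Cap = 5*1 = 5, Rod = 2*1 = 2.
Iteration 4: no further components; recursion stops.
tot_qty values: 1, 2, 1, 1, 2, 5, 2, 5, 2, 2, 5; the maximum is 5.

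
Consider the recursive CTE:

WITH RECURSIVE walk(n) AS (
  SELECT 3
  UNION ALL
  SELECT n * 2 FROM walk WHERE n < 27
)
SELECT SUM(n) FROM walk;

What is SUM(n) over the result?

93

Base: n=3.
Iteration 1: 3 < 27 holds -> n = 3 * 2 = 6.
Iteration 2: 6 < 27 holds -> n = 6 * 2 = 12.
Iteration 3: 12 < 27 holds -> n = 12 * 2 = 24.
Iteration 4: 24 < 27 holds -> n = 24 * 2 = 48.
Iteration 5: 48 < 27 fails; recursion stops.
SUM(n) = 3 + 6 + 12 + 24 + 48 = 93.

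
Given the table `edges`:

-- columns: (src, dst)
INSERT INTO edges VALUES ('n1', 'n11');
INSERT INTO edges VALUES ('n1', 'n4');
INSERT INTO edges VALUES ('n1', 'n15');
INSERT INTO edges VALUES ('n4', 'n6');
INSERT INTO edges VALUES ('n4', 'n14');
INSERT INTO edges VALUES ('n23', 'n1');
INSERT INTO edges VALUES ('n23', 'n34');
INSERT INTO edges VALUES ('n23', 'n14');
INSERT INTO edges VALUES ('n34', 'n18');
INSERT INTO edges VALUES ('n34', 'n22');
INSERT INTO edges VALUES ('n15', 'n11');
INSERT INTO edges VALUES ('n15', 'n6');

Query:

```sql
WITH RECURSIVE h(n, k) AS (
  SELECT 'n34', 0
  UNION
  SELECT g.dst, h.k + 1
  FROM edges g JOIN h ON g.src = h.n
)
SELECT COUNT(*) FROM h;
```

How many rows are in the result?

Base: (n34, k=0).
Iteration 1: edges from {n34} -> (n18, k=1), (n22, k=1).
Iteration 2: no outgoing edges from {n18,n22}; recursion stops.
Total rows emitted: 3.

3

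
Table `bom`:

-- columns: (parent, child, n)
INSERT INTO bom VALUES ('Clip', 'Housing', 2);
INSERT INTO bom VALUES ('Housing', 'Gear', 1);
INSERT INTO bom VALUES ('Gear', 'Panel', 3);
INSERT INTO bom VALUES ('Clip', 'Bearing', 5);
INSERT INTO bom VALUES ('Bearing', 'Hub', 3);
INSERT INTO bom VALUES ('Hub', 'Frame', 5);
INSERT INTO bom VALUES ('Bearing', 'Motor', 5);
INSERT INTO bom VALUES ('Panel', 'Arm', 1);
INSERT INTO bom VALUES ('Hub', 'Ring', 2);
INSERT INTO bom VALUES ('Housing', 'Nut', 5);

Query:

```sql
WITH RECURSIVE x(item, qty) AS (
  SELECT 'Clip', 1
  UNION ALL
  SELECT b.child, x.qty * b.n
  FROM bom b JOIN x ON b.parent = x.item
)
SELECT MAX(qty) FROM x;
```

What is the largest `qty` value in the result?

75

Base: (Clip, qty=1).
Iteration 1: components of {Clip} -> Bearing = 1*5 = 5, Housing = 1*2 = 2.
Iteration 2: components of {Bearing,Housing} -> Gear = 2*1 = 2, Hub = 5*3 = 15, Motor = 5*5 = 25, Nut = 2*5 = 10.
Iteration 3: components of {Gear,Hub,Motor,Nut} -> Frame = 15*5 = 75, Panel = 2*3 = 6, Ring = 15*2 = 30.
Iteration 4: components of {Frame,Panel,Ring} -> Arm = 6*1 = 6.
Iteration 5: no further components; recursion stops.
qty values: 1, 2, 5, 2, 10, 15, 25, 6, 75, 30, 6; the maximum is 75.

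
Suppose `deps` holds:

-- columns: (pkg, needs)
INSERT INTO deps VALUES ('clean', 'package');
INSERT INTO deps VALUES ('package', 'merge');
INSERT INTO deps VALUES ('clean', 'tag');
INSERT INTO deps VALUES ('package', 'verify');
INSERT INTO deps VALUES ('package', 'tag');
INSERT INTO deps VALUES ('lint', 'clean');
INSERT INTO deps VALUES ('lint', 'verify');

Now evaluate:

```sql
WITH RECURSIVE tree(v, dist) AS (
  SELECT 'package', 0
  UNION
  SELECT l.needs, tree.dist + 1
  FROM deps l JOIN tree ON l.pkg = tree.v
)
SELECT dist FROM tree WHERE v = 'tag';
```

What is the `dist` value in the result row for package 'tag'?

Base: (package, dist=0).
Iteration 1: edges from {package} -> (merge, dist=1), (tag, dist=1), (verify, dist=1).
Iteration 2: no outgoing edges from {merge,tag,verify}; recursion stops.

1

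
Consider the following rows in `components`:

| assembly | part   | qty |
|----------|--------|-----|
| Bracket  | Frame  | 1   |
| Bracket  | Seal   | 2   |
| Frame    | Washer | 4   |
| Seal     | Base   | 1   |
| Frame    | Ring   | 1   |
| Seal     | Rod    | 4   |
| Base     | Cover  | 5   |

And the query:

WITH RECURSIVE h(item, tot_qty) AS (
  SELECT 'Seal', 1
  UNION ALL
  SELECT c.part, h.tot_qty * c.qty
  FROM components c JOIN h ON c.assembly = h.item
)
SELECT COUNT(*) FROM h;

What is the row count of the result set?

Base: (Seal, tot_qty=1).
Iteration 1: components of {Seal} -> Base = 1*1 = 1, Rod = 1*4 = 4.
Iteration 2: components of {Base,Rod} -> Cover = 1*5 = 5.
Iteration 3: no further components; recursion stops.
Total rows emitted: 4.

4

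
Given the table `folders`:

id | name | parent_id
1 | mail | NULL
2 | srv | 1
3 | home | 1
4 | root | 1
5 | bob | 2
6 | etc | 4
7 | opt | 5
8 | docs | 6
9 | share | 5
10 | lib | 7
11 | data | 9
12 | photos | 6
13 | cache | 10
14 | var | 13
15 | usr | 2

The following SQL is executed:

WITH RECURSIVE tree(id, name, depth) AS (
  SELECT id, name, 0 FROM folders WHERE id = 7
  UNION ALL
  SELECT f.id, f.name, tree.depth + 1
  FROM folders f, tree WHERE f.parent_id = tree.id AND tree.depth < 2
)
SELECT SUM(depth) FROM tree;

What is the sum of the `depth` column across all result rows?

3

Base: id=7 (opt) at depth 0.
Iteration 1: rows with parent_id in {7} -> lib (id 10, depth 1).
Iteration 2: rows with parent_id in {10} -> cache (id 13, depth 2).
Iteration 3: depth < 2 fails for all current rows; recursion stops.
SUM(depth) = 0 + 1 + 2 = 3.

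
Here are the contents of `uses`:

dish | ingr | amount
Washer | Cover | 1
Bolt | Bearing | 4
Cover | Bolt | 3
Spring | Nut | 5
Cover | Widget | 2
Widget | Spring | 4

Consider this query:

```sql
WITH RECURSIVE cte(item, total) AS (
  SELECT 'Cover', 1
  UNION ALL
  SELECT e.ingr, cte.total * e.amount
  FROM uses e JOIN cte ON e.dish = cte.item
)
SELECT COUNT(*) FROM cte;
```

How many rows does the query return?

6

Base: (Cover, total=1).
Iteration 1: components of {Cover} -> Bolt = 1*3 = 3, Widget = 1*2 = 2.
Iteration 2: components of {Bolt,Widget} -> Bearing = 3*4 = 12, Spring = 2*4 = 8.
Iteration 3: components of {Bearing,Spring} -> Nut = 8*5 = 40.
Iteration 4: no further components; recursion stops.
Total rows emitted: 6.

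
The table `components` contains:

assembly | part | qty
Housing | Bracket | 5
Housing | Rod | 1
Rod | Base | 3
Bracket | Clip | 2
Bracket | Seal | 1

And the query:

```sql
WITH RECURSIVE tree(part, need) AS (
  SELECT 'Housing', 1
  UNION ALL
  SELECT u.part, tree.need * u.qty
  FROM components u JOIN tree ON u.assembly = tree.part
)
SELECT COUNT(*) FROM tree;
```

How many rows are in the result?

Base: (Housing, need=1).
Iteration 1: components of {Housing} -> Bracket = 1*5 = 5, Rod = 1*1 = 1.
Iteration 2: components of {Bracket,Rod} -> Base = 1*3 = 3, Clip = 5*2 = 10, Seal = 5*1 = 5.
Iteration 3: no further components; recursion stops.
Total rows emitted: 6.

6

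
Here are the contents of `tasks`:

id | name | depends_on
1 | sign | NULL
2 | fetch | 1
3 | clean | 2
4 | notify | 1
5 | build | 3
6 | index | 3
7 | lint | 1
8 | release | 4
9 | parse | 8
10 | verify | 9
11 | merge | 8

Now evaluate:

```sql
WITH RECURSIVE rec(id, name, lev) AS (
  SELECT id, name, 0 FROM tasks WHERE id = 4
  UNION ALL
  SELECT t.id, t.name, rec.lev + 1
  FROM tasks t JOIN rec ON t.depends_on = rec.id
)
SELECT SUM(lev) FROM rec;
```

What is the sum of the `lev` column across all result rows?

8

Base: id=4 (notify) at lev 0.
Iteration 1: rows with depends_on in {4} -> release (id 8, lev 1).
Iteration 2: rows with depends_on in {8} -> parse (id 9, lev 2), merge (id 11, lev 2).
Iteration 3: rows with depends_on in {9,11} -> verify (id 10, lev 3).
Iteration 4: no rows with depends_on in {10}; recursion stops.
SUM(lev) = 0 + 1 + 2 + 2 + 3 = 8.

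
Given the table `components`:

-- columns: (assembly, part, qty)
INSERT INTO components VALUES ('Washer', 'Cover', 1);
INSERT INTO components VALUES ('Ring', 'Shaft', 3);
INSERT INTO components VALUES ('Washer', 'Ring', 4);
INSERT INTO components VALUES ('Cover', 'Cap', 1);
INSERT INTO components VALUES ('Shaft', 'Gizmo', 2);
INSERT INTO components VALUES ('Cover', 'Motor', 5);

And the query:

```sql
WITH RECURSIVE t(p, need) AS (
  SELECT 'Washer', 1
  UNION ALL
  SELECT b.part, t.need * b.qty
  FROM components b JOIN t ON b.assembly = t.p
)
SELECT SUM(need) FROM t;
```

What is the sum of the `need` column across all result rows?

Base: (Washer, need=1).
Iteration 1: components of {Washer} -> Cover = 1*1 = 1, Ring = 1*4 = 4.
Iteration 2: components of {Cover,Ring} -> Cap = 1*1 = 1, Motor = 1*5 = 5, Shaft = 4*3 = 12.
Iteration 3: components of {Cap,Motor,Shaft} -> Gizmo = 12*2 = 24.
Iteration 4: no further components; recursion stops.
SUM(need) = 1 + 1 + 4 + 5 + 1 + 12 + 24 = 48.

48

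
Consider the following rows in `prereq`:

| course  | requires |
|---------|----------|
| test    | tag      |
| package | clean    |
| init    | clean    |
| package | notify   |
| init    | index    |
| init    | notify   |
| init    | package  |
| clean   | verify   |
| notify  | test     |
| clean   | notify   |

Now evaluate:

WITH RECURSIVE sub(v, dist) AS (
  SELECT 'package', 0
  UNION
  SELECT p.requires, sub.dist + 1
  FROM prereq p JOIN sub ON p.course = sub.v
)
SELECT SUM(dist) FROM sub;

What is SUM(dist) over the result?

18

Base: (package, dist=0).
Iteration 1: edges from {package} -> (clean, dist=1), (notify, dist=1).
Iteration 2: edges from {clean,notify} -> (notify, dist=2), (test, dist=2), (verify, dist=2).
Iteration 3: edges from {notify,test,verify} -> (tag, dist=3), (test, dist=3).
Iteration 4: edges from {tag,test} -> (tag, dist=4).
Iteration 5: no outgoing edges from {tag}; recursion stops.
SUM(dist) = 0 + 1 + 1 + 2 + 2 + 2 + 3 + 3 + 4 = 18.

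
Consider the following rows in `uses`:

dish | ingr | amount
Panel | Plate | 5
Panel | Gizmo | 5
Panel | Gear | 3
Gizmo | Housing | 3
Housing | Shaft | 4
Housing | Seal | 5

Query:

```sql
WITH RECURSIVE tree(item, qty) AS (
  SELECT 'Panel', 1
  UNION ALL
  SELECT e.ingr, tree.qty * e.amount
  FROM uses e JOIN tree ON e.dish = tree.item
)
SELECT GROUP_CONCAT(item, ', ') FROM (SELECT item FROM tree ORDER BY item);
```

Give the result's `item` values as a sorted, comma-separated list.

Base: (Panel, qty=1).
Iteration 1: components of {Panel} -> Gear = 1*3 = 3, Gizmo = 1*5 = 5, Plate = 1*5 = 5.
Iteration 2: components of {Gear,Gizmo,Plate} -> Housing = 5*3 = 15.
Iteration 3: components of {Housing} -> Seal = 15*5 = 75, Shaft = 15*4 = 60.
Iteration 4: no further components; recursion stops.

Gear, Gizmo, Housing, Panel, Plate, Seal, Shaft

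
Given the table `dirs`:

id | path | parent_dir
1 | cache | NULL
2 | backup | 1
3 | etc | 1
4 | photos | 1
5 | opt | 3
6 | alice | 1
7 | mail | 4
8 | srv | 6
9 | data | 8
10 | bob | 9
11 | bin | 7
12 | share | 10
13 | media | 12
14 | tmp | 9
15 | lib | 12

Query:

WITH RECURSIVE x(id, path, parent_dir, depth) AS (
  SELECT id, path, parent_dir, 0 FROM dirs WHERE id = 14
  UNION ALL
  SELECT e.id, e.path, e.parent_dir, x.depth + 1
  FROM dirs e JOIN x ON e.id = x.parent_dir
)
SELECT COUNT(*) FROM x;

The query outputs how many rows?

5

Base: id=14 (tmp), parent_dir=9, depth 0.
Iteration 1: join on id=9 -> data (id 9, parent_dir=8, depth 1).
Iteration 2: join on id=8 -> srv (id 8, parent_dir=6, depth 2).
Iteration 3: join on id=6 -> alice (id 6, parent_dir=1, depth 3).
Iteration 4: join on id=1 -> cache (id 1, parent_dir=NULL, depth 4).
Iteration 5: parent_dir is NULL; no match; recursion stops.
Total rows emitted: 5.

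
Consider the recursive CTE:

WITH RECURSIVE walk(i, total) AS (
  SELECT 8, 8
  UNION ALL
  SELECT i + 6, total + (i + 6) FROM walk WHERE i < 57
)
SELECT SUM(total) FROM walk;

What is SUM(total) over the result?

1430

Base: i=8, total=8.
Iteration 1: 8 < 57 holds -> i = 8 + 6 = 14, total = 8 + 14 = 22.
Iteration 2: 14 < 57 holds -> i = 14 + 6 = 20, total = 22 + 20 = 42.
Iteration 3: 20 < 57 holds -> i = 20 + 6 = 26, total = 42 + 26 = 68.
Iteration 4: 26 < 57 holds -> i = 26 + 6 = 32, total = 68 + 32 = 100.
Iteration 5: 32 < 57 holds -> i = 32 + 6 = 38, total = 100 + 38 = 138.
Iteration 6: 38 < 57 holds -> i = 38 + 6 = 44, total = 138 + 44 = 182.
Iteration 7: 44 < 57 holds -> i = 44 + 6 = 50, total = 182 + 50 = 232.
Iteration 8: 50 < 57 holds -> i = 50 + 6 = 56, total = 232 + 56 = 288.
Iteration 9: 56 < 57 holds -> i = 56 + 6 = 62, total = 288 + 62 = 350.
Iteration 10: 62 < 57 fails; recursion stops.
SUM(total) = 8 + 22 + 42 + 68 + 100 + 138 + 182 + 232 + 288 + 350 = 1430.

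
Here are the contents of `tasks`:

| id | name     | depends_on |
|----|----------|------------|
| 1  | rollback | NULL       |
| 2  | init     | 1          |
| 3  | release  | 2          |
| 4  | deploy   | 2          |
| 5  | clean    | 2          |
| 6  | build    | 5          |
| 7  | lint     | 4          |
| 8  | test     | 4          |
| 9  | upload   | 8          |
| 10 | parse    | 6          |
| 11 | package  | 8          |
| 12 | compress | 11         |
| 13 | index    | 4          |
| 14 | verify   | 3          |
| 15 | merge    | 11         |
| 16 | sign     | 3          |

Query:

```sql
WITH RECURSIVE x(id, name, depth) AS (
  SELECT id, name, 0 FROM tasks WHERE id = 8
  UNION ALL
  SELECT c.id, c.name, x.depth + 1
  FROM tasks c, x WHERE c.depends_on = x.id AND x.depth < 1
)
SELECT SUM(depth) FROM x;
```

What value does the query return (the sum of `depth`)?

2

Base: id=8 (test) at depth 0.
Iteration 1: rows with depends_on in {8} -> upload (id 9, depth 1), package (id 11, depth 1).
Iteration 2: depth < 1 fails for all current rows; recursion stops.
SUM(depth) = 0 + 1 + 1 = 2.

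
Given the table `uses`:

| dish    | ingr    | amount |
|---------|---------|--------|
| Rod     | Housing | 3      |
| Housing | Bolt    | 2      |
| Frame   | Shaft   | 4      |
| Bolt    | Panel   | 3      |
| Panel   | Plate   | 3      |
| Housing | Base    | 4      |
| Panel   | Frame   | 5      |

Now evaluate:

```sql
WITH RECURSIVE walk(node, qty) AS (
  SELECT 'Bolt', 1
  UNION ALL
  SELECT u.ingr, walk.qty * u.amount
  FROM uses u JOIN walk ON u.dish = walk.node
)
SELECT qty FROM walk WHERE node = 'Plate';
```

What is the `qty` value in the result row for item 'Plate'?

9

Base: (Bolt, qty=1).
Iteration 1: components of {Bolt} -> Panel = 1*3 = 3.
Iteration 2: components of {Panel} -> Frame = 3*5 = 15, Plate = 3*3 = 9.
Iteration 3: components of {Frame,Plate} -> Shaft = 15*4 = 60.
Iteration 4: no further components; recursion stops.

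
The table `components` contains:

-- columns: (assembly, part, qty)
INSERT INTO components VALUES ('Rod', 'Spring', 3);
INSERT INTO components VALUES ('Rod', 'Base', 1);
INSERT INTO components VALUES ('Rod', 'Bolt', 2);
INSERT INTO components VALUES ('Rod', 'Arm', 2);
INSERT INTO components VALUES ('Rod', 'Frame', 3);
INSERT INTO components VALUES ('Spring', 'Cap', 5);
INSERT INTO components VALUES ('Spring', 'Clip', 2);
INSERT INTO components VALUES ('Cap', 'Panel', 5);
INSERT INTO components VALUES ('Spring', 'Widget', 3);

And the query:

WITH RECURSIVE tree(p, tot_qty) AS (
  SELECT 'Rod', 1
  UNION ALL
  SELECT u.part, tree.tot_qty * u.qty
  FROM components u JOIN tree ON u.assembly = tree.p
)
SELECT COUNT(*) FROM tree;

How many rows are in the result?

Base: (Rod, tot_qty=1).
Iteration 1: components of {Rod} -> Arm = 1*2 = 2, Base = 1*1 = 1, Bolt = 1*2 = 2, Frame = 1*3 = 3, Spring = 1*3 = 3.
Iteration 2: components of {Arm,Base,Bolt,Frame,Spring} -> Cap = 3*5 = 15, Clip = 3*2 = 6, Widget = 3*3 = 9.
Iteration 3: components of {Cap,Clip,Widget} -> Panel = 15*5 = 75.
Iteration 4: no further components; recursion stops.
Total rows emitted: 10.

10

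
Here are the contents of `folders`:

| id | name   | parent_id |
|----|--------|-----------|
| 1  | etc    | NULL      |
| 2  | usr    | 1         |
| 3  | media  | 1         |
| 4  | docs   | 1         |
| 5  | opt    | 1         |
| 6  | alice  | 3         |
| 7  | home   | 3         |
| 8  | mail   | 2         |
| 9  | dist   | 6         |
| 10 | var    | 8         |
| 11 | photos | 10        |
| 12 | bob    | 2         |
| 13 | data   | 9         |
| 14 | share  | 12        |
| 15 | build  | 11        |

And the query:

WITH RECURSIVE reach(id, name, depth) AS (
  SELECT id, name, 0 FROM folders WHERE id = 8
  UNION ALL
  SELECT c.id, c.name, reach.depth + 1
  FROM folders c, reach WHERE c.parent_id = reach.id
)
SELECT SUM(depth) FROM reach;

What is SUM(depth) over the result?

Base: id=8 (mail) at depth 0.
Iteration 1: rows with parent_id in {8} -> var (id 10, depth 1).
Iteration 2: rows with parent_id in {10} -> photos (id 11, depth 2).
Iteration 3: rows with parent_id in {11} -> build (id 15, depth 3).
Iteration 4: no rows with parent_id in {15}; recursion stops.
SUM(depth) = 0 + 1 + 2 + 3 = 6.

6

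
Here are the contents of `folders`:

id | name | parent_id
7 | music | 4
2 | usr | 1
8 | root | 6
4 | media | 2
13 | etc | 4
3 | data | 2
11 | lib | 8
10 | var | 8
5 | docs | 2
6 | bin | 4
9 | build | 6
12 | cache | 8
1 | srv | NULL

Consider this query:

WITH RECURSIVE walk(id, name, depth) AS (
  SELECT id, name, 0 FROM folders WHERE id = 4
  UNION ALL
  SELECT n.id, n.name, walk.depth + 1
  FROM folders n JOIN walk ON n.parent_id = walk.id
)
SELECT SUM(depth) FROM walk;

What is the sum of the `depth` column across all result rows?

16

Base: id=4 (media) at depth 0.
Iteration 1: rows with parent_id in {4} -> bin (id 6, depth 1), music (id 7, depth 1), etc (id 13, depth 1).
Iteration 2: rows with parent_id in {6,7,13} -> root (id 8, depth 2), build (id 9, depth 2).
Iteration 3: rows with parent_id in {8,9} -> var (id 10, depth 3), lib (id 11, depth 3), cache (id 12, depth 3).
Iteration 4: no rows with parent_id in {10,11,12}; recursion stops.
SUM(depth) = 0 + 1 + 1 + 1 + 2 + 2 + 3 + 3 + 3 = 16.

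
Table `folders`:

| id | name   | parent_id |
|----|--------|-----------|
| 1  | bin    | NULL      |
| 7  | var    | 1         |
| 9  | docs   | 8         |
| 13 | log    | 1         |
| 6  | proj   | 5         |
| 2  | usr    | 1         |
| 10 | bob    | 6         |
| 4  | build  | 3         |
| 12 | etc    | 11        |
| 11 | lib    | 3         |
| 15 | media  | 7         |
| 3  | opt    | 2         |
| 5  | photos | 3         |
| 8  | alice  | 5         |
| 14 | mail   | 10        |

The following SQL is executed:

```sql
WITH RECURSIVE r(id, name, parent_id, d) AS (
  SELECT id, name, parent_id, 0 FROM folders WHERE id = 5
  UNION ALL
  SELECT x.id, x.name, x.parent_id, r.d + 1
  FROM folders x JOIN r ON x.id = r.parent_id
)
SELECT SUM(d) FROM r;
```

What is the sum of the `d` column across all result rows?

Base: id=5 (photos), parent_id=3, d 0.
Iteration 1: join on id=3 -> opt (id 3, parent_id=2, d 1).
Iteration 2: join on id=2 -> usr (id 2, parent_id=1, d 2).
Iteration 3: join on id=1 -> bin (id 1, parent_id=NULL, d 3).
Iteration 4: parent_id is NULL; no match; recursion stops.
SUM(d) = 0 + 1 + 2 + 3 = 6.

6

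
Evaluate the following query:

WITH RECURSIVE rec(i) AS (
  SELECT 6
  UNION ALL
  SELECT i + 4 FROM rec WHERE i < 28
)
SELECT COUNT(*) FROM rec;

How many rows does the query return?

7

Base: i=6.
Iteration 1: 6 < 28 holds -> i = 6 + 4 = 10.
Iteration 2: 10 < 28 holds -> i = 10 + 4 = 14.
Iteration 3: 14 < 28 holds -> i = 14 + 4 = 18.
Iteration 4: 18 < 28 holds -> i = 18 + 4 = 22.
Iteration 5: 22 < 28 holds -> i = 22 + 4 = 26.
Iteration 6: 26 < 28 holds -> i = 26 + 4 = 30.
Iteration 7: 30 < 28 fails; recursion stops.
Total rows emitted: 7.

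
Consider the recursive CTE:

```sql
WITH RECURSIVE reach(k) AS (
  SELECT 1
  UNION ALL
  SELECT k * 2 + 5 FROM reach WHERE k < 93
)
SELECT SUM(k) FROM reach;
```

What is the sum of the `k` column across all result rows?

348

Base: k=1.
Iteration 1: 1 < 93 holds -> k = 1 * 2 + 5 = 7.
Iteration 2: 7 < 93 holds -> k = 7 * 2 + 5 = 19.
Iteration 3: 19 < 93 holds -> k = 19 * 2 + 5 = 43.
Iteration 4: 43 < 93 holds -> k = 43 * 2 + 5 = 91.
Iteration 5: 91 < 93 holds -> k = 91 * 2 + 5 = 187.
Iteration 6: 187 < 93 fails; recursion stops.
SUM(k) = 1 + 7 + 19 + 43 + 91 + 187 = 348.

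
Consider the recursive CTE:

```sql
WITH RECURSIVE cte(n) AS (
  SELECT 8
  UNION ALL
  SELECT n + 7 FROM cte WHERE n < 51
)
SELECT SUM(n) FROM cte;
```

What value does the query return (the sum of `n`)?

260

Base: n=8.
Iteration 1: 8 < 51 holds -> n = 8 + 7 = 15.
Iteration 2: 15 < 51 holds -> n = 15 + 7 = 22.
Iteration 3: 22 < 51 holds -> n = 22 + 7 = 29.
Iteration 4: 29 < 51 holds -> n = 29 + 7 = 36.
Iteration 5: 36 < 51 holds -> n = 36 + 7 = 43.
Iteration 6: 43 < 51 holds -> n = 43 + 7 = 50.
Iteration 7: 50 < 51 holds -> n = 50 + 7 = 57.
Iteration 8: 57 < 51 fails; recursion stops.
SUM(n) = 8 + 15 + 22 + 29 + 36 + 43 + 50 + 57 = 260.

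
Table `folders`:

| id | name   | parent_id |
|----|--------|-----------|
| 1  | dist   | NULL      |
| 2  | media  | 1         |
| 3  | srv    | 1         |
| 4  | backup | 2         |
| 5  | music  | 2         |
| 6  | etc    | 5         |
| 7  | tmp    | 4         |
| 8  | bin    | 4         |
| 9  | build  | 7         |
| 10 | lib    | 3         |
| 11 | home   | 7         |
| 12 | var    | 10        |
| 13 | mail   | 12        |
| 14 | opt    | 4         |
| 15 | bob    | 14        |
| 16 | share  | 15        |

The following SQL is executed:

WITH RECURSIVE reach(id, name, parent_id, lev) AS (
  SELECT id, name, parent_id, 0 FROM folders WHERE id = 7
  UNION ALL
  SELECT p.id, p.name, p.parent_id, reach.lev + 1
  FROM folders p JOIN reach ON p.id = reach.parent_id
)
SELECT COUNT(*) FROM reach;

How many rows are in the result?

Base: id=7 (tmp), parent_id=4, lev 0.
Iteration 1: join on id=4 -> backup (id 4, parent_id=2, lev 1).
Iteration 2: join on id=2 -> media (id 2, parent_id=1, lev 2).
Iteration 3: join on id=1 -> dist (id 1, parent_id=NULL, lev 3).
Iteration 4: parent_id is NULL; no match; recursion stops.
Total rows emitted: 4.

4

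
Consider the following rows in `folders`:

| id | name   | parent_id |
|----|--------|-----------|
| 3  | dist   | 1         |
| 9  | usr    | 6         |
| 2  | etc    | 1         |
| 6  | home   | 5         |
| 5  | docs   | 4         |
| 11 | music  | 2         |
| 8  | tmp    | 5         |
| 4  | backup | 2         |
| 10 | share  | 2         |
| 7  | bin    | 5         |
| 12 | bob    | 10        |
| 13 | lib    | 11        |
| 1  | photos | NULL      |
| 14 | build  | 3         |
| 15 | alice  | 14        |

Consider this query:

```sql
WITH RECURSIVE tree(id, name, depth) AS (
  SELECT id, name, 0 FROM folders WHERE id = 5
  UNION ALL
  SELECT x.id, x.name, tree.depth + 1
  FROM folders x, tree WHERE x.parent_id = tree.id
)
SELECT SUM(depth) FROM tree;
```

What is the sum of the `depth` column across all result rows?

5

Base: id=5 (docs) at depth 0.
Iteration 1: rows with parent_id in {5} -> home (id 6, depth 1), bin (id 7, depth 1), tmp (id 8, depth 1).
Iteration 2: rows with parent_id in {6,7,8} -> usr (id 9, depth 2).
Iteration 3: no rows with parent_id in {9}; recursion stops.
SUM(depth) = 0 + 1 + 1 + 1 + 2 = 5.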